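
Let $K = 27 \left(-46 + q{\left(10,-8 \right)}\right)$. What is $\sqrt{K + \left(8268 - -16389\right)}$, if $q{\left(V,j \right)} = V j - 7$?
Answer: $\sqrt{21066} \approx 145.14$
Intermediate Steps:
$q{\left(V,j \right)} = -7 + V j$
$K = -3591$ ($K = 27 \left(-46 + \left(-7 + 10 \left(-8\right)\right)\right) = 27 \left(-46 - 87\right) = 27 \left(-133\right) = -3591$)
$\sqrt{K + \left(8268 - -16389\right)} = \sqrt{-3591 + \left(8268 - -16389\right)} = \sqrt{-3591 + \left(8268 + 16389\right)} = \sqrt{-3591 + 24657} = \sqrt{21066}$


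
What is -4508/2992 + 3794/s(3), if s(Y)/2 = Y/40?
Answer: 56754859/2244 ≈ 25292.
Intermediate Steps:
s(Y) = Y/20 (s(Y) = 2*(Y/40) = Y/20)
-4508/2992 + 3794/s(3) = -4508/2992 + 3794/(((1/20)*3)) = -4508*1/2992 + 3794/(3/20) = -1127/748 + 3794*(20/3) = -1127/748 + 75880/3 = 56754859/2244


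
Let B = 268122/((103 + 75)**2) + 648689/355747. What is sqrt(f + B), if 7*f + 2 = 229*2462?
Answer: sqrt(322999542146811758438)/63322966 ≈ 283.82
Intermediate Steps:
B = 57968329705/5635743974 (B = 268122/(178**2) + 648689*(1/355747) = 268122/31684 + 648689/355747 = 268122*(1/31684) + 648689/355747 = 134061/15842 + 648689/355747 = 57968329705/5635743974 ≈ 10.286)
f = 563796/7 (f = -2/7 + (229*2462)/7 = -2/7 + (1/7)*563798 = -2/7 + 563798/7 = 563796/7 ≈ 80542.)
sqrt(f + B) = sqrt(563796/7 + 57968329705/5635743974) = sqrt(453973669696177/5635743974) = sqrt(322999542146811758438)/63322966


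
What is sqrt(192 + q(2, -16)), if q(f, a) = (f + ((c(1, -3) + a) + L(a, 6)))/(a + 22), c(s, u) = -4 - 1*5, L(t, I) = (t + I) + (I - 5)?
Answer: 4*sqrt(105)/3 ≈ 13.663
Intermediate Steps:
L(t, I) = -5 + t + 2*I (L(t, I) = (I + t) + (-5 + I) = -5 + t + 2*I)
c(s, u) = -9 (c(s, u) = -4 - 5 = -9)
q(f, a) = (-2 + f + 2*a)/(22 + a) (q(f, a) = (f + ((-9 + a) + (-5 + a + 2*6)))/(a + 22) = (f + ((-9 + a) + (-5 + a + 12)))/(22 + a) = (f + ((-9 + a) + (7 + a)))/(22 + a) = (f + (-2 + 2*a))/(22 + a) = (-2 + f + 2*a)/(22 + a))
sqrt(192 + q(2, -16)) = sqrt(192 + (-2 + 2 + 2*(-16))/(22 - 16)) = sqrt(192 + (-2 + 2 - 32)/6) = sqrt(192 + (1/6)*(-32)) = sqrt(192 - 16/3) = sqrt(560/3) = 4*sqrt(105)/3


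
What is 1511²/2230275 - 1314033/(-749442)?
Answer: 1547240572519/557153918850 ≈ 2.7770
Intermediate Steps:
1511²/2230275 - 1314033/(-749442) = 2283121*(1/2230275) - 1314033*(-1/749442) = 2283121/2230275 + 438011/249814 = 1547240572519/557153918850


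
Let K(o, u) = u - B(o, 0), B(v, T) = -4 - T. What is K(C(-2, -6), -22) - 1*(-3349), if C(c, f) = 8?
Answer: 3331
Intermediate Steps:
K(o, u) = 4 + u (K(o, u) = u - (-4 - 1*0) = u - (-4 + 0) = u - 1*(-4) = u + 4 = 4 + u)
K(C(-2, -6), -22) - 1*(-3349) = (4 - 22) - 1*(-3349) = -18 + 3349 = 3331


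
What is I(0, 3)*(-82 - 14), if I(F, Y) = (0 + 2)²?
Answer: -384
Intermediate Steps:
I(F, Y) = 4 (I(F, Y) = 2² = 4)
I(0, 3)*(-82 - 14) = 4*(-82 - 14) = 4*(-96) = -384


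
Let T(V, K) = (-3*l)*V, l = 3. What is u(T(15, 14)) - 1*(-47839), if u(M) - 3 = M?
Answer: 47707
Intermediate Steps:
T(V, K) = -9*V (T(V, K) = (-3*3)*V = -9*V)
u(M) = 3 + M
u(T(15, 14)) - 1*(-47839) = (3 - 9*15) - 1*(-47839) = (3 - 135) + 47839 = -132 + 47839 = 47707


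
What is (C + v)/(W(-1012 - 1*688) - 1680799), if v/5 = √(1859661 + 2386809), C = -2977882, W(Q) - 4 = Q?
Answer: 2977882/1682495 - 3*√471830/336499 ≈ 1.7638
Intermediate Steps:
W(Q) = 4 + Q
v = 15*√471830 (v = 5*√(1859661 + 2386809) = 5*√4246470 = 5*(3*√471830) = 15*√471830 ≈ 10303.)
(C + v)/(W(-1012 - 1*688) - 1680799) = (-2977882 + 15*√471830)/((4 + (-1012 - 1*688)) - 1680799) = (-2977882 + 15*√471830)/((4 + (-1012 - 688)) - 1680799) = (-2977882 + 15*√471830)/((4 - 1700) - 1680799) = (-2977882 + 15*√471830)/(-1696 - 1680799) = (-2977882 + 15*√471830)/(-1682495) = (-2977882 + 15*√471830)*(-1/1682495) = 2977882/1682495 - 3*√471830/336499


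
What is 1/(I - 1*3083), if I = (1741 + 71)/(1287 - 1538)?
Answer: -251/775645 ≈ -0.00032360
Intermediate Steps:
I = -1812/251 (I = 1812/(-251) = 1812*(-1/251) = -1812/251 ≈ -7.2191)
1/(I - 1*3083) = 1/(-1812/251 - 1*3083) = 1/(-1812/251 - 3083) = 1/(-775645/251) = -251/775645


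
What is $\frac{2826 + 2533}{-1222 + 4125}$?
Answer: $\frac{5359}{2903} \approx 1.846$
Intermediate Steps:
$\frac{2826 + 2533}{-1222 + 4125} = \frac{5359}{2903}$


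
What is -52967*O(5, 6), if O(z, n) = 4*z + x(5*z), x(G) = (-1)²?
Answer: -1112307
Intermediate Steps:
x(G) = 1
O(z, n) = 1 + 4*z (O(z, n) = 4*z + 1 = 1 + 4*z)
-52967*O(5, 6) = -52967*(1 + 4*5) = -52967*(1 + 20) = -52967*21 = -1112307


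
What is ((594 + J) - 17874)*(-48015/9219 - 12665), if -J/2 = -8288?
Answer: 27410627200/3073 ≈ 8.9198e+6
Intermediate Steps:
J = 16576 (J = -2*(-8288) = 16576)
((594 + J) - 17874)*(-48015/9219 - 12665) = ((594 + 16576) - 17874)*(-48015/9219 - 12665) = (17170 - 17874)*(-48015*1/9219 - 12665) = -704*(-16005/3073 - 12665) = -704*(-38935550/3073) = 27410627200/3073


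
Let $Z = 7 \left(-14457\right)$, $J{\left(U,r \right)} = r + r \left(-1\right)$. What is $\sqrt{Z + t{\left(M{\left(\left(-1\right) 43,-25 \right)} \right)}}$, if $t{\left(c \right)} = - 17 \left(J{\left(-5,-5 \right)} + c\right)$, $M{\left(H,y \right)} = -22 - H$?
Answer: $6 i \sqrt{2821} \approx 318.68 i$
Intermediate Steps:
$J{\left(U,r \right)} = 0$ ($J{\left(U,r \right)} = r - r = 0$)
$t{\left(c \right)} = - 17 c$ ($t{\left(c \right)} = - 17 \left(0 + c\right) = - 17 c$)
$Z = -101199$
$\sqrt{Z + t{\left(M{\left(\left(-1\right) 43,-25 \right)} \right)}} = \sqrt{-101199 - 17 \left(-22 - \left(-1\right) 43\right)} = \sqrt{-101199 - 17 \left(-22 - -43\right)} = \sqrt{-101199 - 17 \left(-22 + 43\right)} = \sqrt{-101199 - 357} = \sqrt{-101556} = 6 i \sqrt{2821}$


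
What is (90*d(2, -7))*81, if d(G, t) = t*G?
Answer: -102060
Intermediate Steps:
d(G, t) = G*t
(90*d(2, -7))*81 = (90*(2*(-7)))*81 = (90*(-14))*81 = -1260*81 = -102060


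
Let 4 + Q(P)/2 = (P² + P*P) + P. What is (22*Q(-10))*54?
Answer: 441936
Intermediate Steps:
Q(P) = -8 + 2*P + 4*P² (Q(P) = -8 + 2*((P² + P*P) + P) = -8 + 2*((P² + P²) + P) = -8 + 2*(2*P² + P) = -8 + 2*(P + 2*P²) = -8 + (2*P + 4*P²) = -8 + 2*P + 4*P²)
(22*Q(-10))*54 = (22*(-8 + 2*(-10) + 4*(-10)²))*54 = (22*(-8 - 20 + 4*100))*54 = (22*(-8 - 20 + 400))*54 = (22*372)*54 = 8184*54 = 441936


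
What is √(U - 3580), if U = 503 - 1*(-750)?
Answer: I*√2327 ≈ 48.239*I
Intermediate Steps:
U = 1253 (U = 503 + 750 = 1253)
√(U - 3580) = √(1253 - 3580) = √(-2327) = I*√2327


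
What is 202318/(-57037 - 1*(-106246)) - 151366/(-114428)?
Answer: 15299706799/2815443726 ≈ 5.4342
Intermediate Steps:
202318/(-57037 - 1*(-106246)) - 151366/(-114428) = 202318/(-57037 + 106246) - 151366*(-1/114428) = 202318/49209 + 75683/57214 = 15299706799/2815443726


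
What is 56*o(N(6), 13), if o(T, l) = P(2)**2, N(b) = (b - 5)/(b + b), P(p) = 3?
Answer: 504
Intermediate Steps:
N(b) = (-5 + b)/(2*b) (N(b) = (-5 + b)/((2*b)) = (-5 + b)*(1/(2*b)) = (-5 + b)/(2*b))
o(T, l) = 9 (o(T, l) = 3**2 = 9)
56*o(N(6), 13) = 56*9 = 504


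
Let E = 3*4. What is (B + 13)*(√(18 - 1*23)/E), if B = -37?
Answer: -2*I*√5 ≈ -4.4721*I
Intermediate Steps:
E = 12
(B + 13)*(√(18 - 1*23)/E) = (-37 + 13)*(√(18 - 1*23)/12) = -24*√(18 - 23)/12 = -24*√(-5)/12 = -24*I*√5/12 = -2*I*√5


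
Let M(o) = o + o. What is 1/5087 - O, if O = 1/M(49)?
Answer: -4989/498526 ≈ -0.010008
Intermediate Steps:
M(o) = 2*o
O = 1/98 (O = 1/(2*49) = 1/98 ≈ 0.010204)
1/5087 - O = 1/5087 - 1*1/98 = 1/5087 - 1/98 = -4989/498526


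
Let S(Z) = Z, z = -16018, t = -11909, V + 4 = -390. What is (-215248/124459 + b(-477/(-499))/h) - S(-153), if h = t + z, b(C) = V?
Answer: 525830079379/3475766493 ≈ 151.28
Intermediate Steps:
V = -394 (V = -4 - 390 = -394)
b(C) = -394
h = -27927 (h = -11909 - 16018 = -27927)
(-215248/124459 + b(-477/(-499))/h) - S(-153) = (-215248/124459 - 394/(-27927)) - 1*(-153) = (-215248*1/124459 - 394*(-1/27927)) + 153 = (-215248/124459 + 394/27927) + 153 = -5962194050/3475766493 + 153 = 525830079379/3475766493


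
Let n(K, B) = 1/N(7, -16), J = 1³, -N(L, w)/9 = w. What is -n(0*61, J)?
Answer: -1/144 ≈ -0.0069444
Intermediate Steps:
N(L, w) = -9*w
J = 1
n(K, B) = 1/144 (n(K, B) = 1/(-9*(-16)) = 1/144)
-n(0*61, J) = -1*1/144 = -1/144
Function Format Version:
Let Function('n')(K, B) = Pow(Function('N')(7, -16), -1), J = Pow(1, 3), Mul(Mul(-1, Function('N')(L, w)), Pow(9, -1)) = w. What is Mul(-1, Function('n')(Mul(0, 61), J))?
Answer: Rational(-1, 144) ≈ -0.0069444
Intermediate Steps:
Function('N')(L, w) = Mul(-9, w)
J = 1
Function('n')(K, B) = Rational(1, 144) (Function('n')(K, B) = Pow(Mul(-9, -16), -1) = Pow(144, -1) = Rational(1, 144))
Mul(-1, Function('n')(Mul(0, 61), J)) = Mul(-1, Rational(1, 144)) = Rational(-1, 144)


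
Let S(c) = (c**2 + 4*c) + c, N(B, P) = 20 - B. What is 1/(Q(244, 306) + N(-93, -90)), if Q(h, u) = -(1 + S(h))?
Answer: -1/60644 ≈ -1.6490e-5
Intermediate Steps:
S(c) = c**2 + 5*c
Q(h, u) = -1 - h*(5 + h) (Q(h, u) = -(1 + h*(5 + h)) = -1 - h*(5 + h))
1/(Q(244, 306) + N(-93, -90)) = 1/((-1 - 1*244*(5 + 244)) + (20 - 1*(-93))) = 1/((-1 - 1*244*249) + (20 + 93)) = 1/((-1 - 60756) + 113) = 1/(-60757 + 113) = 1/(-60644) = -1/60644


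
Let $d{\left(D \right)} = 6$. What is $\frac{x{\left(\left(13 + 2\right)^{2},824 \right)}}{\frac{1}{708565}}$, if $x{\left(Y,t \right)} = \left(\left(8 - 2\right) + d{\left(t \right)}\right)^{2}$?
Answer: $102033360$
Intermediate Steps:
$x{\left(Y,t \right)} = 144$ ($x{\left(Y,t \right)} = \left(\left(8 - 2\right) + 6\right)^{2} = \left(6 + 6\right)^{2} = 12^{2} = 144$)
$\frac{x{\left(\left(13 + 2\right)^{2},824 \right)}}{\frac{1}{708565}} = \frac{144}{\frac{1}{708565}} = 144 \frac{1}{\frac{1}{708565}} = 144 \cdot 708565 = 102033360$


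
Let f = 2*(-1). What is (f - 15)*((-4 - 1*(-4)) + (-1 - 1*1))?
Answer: 34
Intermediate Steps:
f = -2
(f - 15)*((-4 - 1*(-4)) + (-1 - 1*1)) = (-2 - 15)*((-4 - 1*(-4)) + (-1 - 1*1)) = -17*((-4 + 4) + (-1 - 1)) = -17*(0 - 2) = -17*(-2) = 34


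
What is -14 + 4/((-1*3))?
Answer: -46/3 ≈ -15.333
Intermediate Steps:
-14 + 4/((-1*3)) = -14 + 4/(-3) = -14 + 4*(-⅓) = -14 - 4/3 = -46/3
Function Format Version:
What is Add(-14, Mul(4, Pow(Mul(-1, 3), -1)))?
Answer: Rational(-46, 3) ≈ -15.333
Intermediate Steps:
Add(-14, Mul(4, Pow(Mul(-1, 3), -1))) = Add(-14, Mul(4, Pow(-3, -1))) = Add(-14, Mul(4, Rational(-1, 3))) = Add(-14, Rational(-4, 3)) = Rational(-46, 3)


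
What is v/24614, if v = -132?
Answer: -66/12307 ≈ -0.0053628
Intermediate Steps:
v/24614 = -132/24614 = -132*1/24614 = -66/12307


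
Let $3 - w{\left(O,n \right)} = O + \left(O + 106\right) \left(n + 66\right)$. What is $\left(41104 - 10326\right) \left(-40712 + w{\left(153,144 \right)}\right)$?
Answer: $-2931666056$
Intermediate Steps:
$w{\left(O,n \right)} = 3 - O - \left(66 + n\right) \left(106 + O\right)$ ($w{\left(O,n \right)} = 3 - \left(O + \left(O + 106\right) \left(n + 66\right)\right) = 3 - \left(O + \left(106 + O\right) \left(66 + n\right)\right) = 3 - \left(O + \left(66 + n\right) \left(106 + O\right)\right) = 3 - O - \left(66 + n\right) \left(106 + O\right)$)
$\left(41104 - 10326\right) \left(-40712 + w{\left(153,144 \right)}\right) = \left(41104 - 10326\right) \left(-40712 - \left(32508 + 22032\right)\right) = 30778 \left(-40712 - 54540\right) = 30778 \left(-95252\right) = -2931666056$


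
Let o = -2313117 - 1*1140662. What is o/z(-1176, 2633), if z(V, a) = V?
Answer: 493397/168 ≈ 2936.9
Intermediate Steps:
o = -3453779 (o = -2313117 - 1140662 = -3453779)
o/z(-1176, 2633) = -3453779/(-1176) = -3453779*(-1/1176) = 493397/168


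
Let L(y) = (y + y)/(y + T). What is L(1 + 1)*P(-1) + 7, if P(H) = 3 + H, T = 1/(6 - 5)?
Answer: 29/3 ≈ 9.6667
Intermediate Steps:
T = 1 (T = 1/1 = 1)
L(y) = 2*y/(1 + y) (L(y) = (y + y)/(y + 1) = (2*y)/(1 + y) = 2*y/(1 + y))
L(1 + 1)*P(-1) + 7 = (2*(1 + 1)/(1 + (1 + 1)))*(3 - 1) + 7 = (2*2/(1 + 2))*2 + 7 = (2*2/3)*2 + 7 = (2*2*(1/3))*2 + 7 = (4/3)*2 + 7 = 8/3 + 7 = 29/3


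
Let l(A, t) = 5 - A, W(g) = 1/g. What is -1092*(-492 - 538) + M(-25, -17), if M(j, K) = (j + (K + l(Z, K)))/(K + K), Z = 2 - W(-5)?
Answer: 95604698/85 ≈ 1.1248e+6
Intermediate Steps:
Z = 11/5 (Z = 2 - 1/(-5) = 2 - 1*(-⅕) = 2 + ⅕ = 11/5 ≈ 2.2000)
M(j, K) = (14/5 + K + j)/(2*K) (M(j, K) = (j + (K + (5 - 1*11/5)))/(K + K) = (j + (K + (5 - 11/5)))/((2*K)) = (j + (K + 14/5))*(1/(2*K)) = (j + (14/5 + K))*(1/(2*K)) = (14/5 + K + j)*(1/(2*K)) = (14/5 + K + j)/(2*K))
-1092*(-492 - 538) + M(-25, -17) = -1092*(-492 - 538) + (⅒)*(14 + 5*(-17) + 5*(-25))/(-17) = -1092*(-1030) + (⅒)*(-1/17)*(14 - 85 - 125) = 1124760 + (⅒)*(-1/17)*(-196) = 1124760 + 98/85 = 95604698/85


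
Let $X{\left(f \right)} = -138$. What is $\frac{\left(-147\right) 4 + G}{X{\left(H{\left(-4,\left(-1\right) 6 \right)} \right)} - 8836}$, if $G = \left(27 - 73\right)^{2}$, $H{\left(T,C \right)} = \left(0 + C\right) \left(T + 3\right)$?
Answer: $- \frac{764}{4487} \approx -0.17027$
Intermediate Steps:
$H{\left(T,C \right)} = C \left(3 + T\right)$
$G = 2116$ ($G = \left(-46\right)^{2} = 2116$)
$\frac{\left(-147\right) 4 + G}{X{\left(H{\left(-4,\left(-1\right) 6 \right)} \right)} - 8836} = \frac{\left(-147\right) 4 + 2116}{-138 - 8836} = \frac{-588 + 2116}{-8974} = 1528 \left(- \frac{1}{8974}\right) = - \frac{764}{4487}$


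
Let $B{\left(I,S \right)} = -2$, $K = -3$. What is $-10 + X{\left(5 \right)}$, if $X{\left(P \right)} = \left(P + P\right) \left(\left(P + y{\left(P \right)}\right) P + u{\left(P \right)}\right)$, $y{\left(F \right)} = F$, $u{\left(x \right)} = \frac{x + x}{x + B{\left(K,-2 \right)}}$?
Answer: $\frac{1570}{3} \approx 523.33$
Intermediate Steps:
$u{\left(x \right)} = \frac{2 x}{-2 + x}$ ($u{\left(x \right)} = \frac{x + x}{x - 2} = \frac{2 x}{-2 + x}$)
$X{\left(P \right)} = 2 P \left(2 P^{2} + \frac{2 P}{-2 + P}\right)$ ($X{\left(P \right)} = \left(P + P\right) \left(\left(P + P\right) P + \frac{2 P}{-2 + P}\right) = 2 P \left(2 P P + \frac{2 P}{-2 + P}\right) = 2 P \left(2 P^{2} + \frac{2 P}{-2 + P}\right)$)
$-10 + X{\left(5 \right)} = -10 + \frac{4 \cdot 5^{2} \left(1 + 5 \left(-2 + 5\right)\right)}{-2 + 5} = -10 + 4 \cdot 25 \cdot \frac{1}{3} \left(1 + 5 \cdot 3\right) = -10 + 4 \cdot 25 \cdot \frac{1}{3} \left(1 + 15\right) = -10 + 4 \cdot 25 \cdot \frac{1}{3} \cdot 16 = -10 + \frac{1600}{3} = \frac{1570}{3}$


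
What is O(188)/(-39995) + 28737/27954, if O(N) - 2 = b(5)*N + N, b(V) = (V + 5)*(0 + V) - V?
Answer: 20167427/24844894 ≈ 0.81173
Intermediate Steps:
b(V) = -V + V*(5 + V) (b(V) = (5 + V)*V - V = V*(5 + V) - V = -V + V*(5 + V))
O(N) = 2 + 46*N (O(N) = 2 + ((5*(4 + 5))*N + N) = 2 + ((5*9)*N + N) = 2 + (45*N + N) = 2 + 46*N)
O(188)/(-39995) + 28737/27954 = (2 + 46*188)/(-39995) + 28737/27954 = (2 + 8648)*(-1/39995) + 28737*(1/27954) = 8650*(-1/39995) + 3193/3106 = -1730/7999 + 3193/3106 = 20167427/24844894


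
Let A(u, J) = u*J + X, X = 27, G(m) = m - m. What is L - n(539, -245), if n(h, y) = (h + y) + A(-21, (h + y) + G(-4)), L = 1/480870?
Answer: 2814532111/480870 ≈ 5853.0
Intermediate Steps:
L = 1/480870 ≈ 2.0796e-6
G(m) = 0
A(u, J) = 27 + J*u (A(u, J) = u*J + 27 = J*u + 27 = 27 + J*u)
n(h, y) = 27 - 20*h - 20*y (n(h, y) = (h + y) + (27 + ((h + y) + 0)*(-21)) = (h + y) + (27 + (h + y)*(-21)) = (h + y) + (27 + (-21*h - 21*y)) = (h + y) + (27 - 21*h - 21*y) = 27 - 20*h - 20*y)
L - n(539, -245) = 1/480870 - (27 - 20*539 - 20*(-245)) = 1/480870 - (27 - 10780 + 4900) = 1/480870 - 1*(-5853) = 1/480870 + 5853 = 2814532111/480870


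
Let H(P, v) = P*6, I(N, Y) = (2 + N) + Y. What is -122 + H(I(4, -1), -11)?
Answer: -92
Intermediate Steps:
I(N, Y) = 2 + N + Y
H(P, v) = 6*P
-122 + H(I(4, -1), -11) = -122 + 6*(2 + 4 - 1) = -122 + 6*5 = -122 + 30 = -92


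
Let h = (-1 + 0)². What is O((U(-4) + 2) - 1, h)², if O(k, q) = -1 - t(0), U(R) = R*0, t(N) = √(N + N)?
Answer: 1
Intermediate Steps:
t(N) = √2*√N (t(N) = √(2*N) = √2*√N)
U(R) = 0
h = 1 (h = (-1)² = 1)
O(k, q) = -1 (O(k, q) = -1 - √2*√0 = -1 - √2*0 = -1 - 1*0 = -1 + 0 = -1)
O((U(-4) + 2) - 1, h)² = (-1)² = 1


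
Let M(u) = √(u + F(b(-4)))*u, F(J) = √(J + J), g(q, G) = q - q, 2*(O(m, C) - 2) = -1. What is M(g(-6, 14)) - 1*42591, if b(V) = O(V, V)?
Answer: -42591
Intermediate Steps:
O(m, C) = 3/2 (O(m, C) = 2 + (½)*(-1) = 2 - ½ = 3/2)
g(q, G) = 0
b(V) = 3/2
F(J) = √2*√J (F(J) = √(2*J) = √2*√J)
M(u) = u*√(u + √3) (M(u) = √(u + √2*√(3/2))*u = √(u + √2*(√6/2))*u = √(u + √3)*u = u*√(u + √3))
M(g(-6, 14)) - 1*42591 = 0*√(0 + √3) - 1*42591 = 0*√(√3) - 42591 = 0*3^(¼) - 42591 = 0 - 42591 = -42591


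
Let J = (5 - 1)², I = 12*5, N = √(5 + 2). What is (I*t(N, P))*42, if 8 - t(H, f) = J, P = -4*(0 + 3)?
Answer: -20160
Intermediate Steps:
N = √7 ≈ 2.6458
I = 60
P = -12 (P = -4*3 = -12)
J = 16 (J = 4² = 16)
t(H, f) = -8 (t(H, f) = 8 - 1*16 = 8 - 16 = -8)
(I*t(N, P))*42 = (60*(-8))*42 = -480*42 = -20160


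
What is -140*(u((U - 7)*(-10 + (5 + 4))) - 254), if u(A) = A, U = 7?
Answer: 35560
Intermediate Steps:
-140*(u((U - 7)*(-10 + (5 + 4))) - 254) = -140*((7 - 7)*(-10 + (5 + 4)) - 254) = -140*(0*(-10 + 9) - 254) = -140*(0*(-1) - 254) = -140*(0 - 254) = -140*(-254) = 35560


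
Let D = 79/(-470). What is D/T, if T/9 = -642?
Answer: 79/2715660 ≈ 2.9091e-5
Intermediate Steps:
T = -5778 (T = 9*(-642) = -5778)
D = -79/470 (D = 79*(-1/470) = -79/470 ≈ -0.16809)
D/T = -79/470/(-5778) = -79/470*(-1/5778) = 79/2715660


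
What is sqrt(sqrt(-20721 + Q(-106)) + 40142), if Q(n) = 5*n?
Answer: sqrt(40142 + I*sqrt(21251)) ≈ 200.35 + 0.3638*I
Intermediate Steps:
sqrt(sqrt(-20721 + Q(-106)) + 40142) = sqrt(sqrt(-20721 + 5*(-106)) + 40142) = sqrt(sqrt(-20721 - 530) + 40142) = sqrt(sqrt(-21251) + 40142) = sqrt(I*sqrt(21251) + 40142) = sqrt(40142 + I*sqrt(21251))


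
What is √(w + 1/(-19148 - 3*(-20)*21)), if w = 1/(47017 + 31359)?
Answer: I*√82815980806/43812184 ≈ 0.0065684*I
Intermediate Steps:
w = 1/78376 ≈ 1.2759e-5
√(w + 1/(-19148 - 3*(-20)*21)) = √(1/78376 + 1/(-19148 - 3*(-20)*21)) = √(1/78376 + 1/(-19148 + 60*21)) = √(1/78376 + 1/(-19148 + 1260)) = √(1/78376 + 1/(-17888)) = √(1/78376 - 1/17888) = √(-7561/175248736) = I*√82815980806/43812184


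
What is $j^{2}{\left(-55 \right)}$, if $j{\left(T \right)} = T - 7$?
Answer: $3844$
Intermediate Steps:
$j{\left(T \right)} = -7 + T$
$j^{2}{\left(-55 \right)} = \left(-7 - 55\right)^{2} = \left(-62\right)^{2} = 3844$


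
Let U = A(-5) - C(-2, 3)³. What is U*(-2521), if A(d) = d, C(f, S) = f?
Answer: -7563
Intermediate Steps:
U = 3 (U = -5 - 1*(-2)³ = -5 - 1*(-8) = -5 + 8 = 3)
U*(-2521) = 3*(-2521) = -7563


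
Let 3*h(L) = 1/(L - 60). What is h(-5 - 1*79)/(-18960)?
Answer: 1/8190720 ≈ 1.2209e-7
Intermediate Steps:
h(L) = 1/(3*(-60 + L)) (h(L) = 1/(3*(L - 60)) = 1/(3*(-60 + L)))
h(-5 - 1*79)/(-18960) = (1/(3*(-60 + (-5 - 1*79))))/(-18960) = (1/(3*(-60 + (-5 - 79))))*(-1/18960) = (1/(3*(-60 - 84)))*(-1/18960) = ((⅓)/(-144))*(-1/18960) = ((⅓)*(-1/144))*(-1/18960) = -1/432*(-1/18960) = 1/8190720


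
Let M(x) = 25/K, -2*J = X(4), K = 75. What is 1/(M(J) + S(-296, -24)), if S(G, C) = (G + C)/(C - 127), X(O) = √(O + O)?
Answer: 453/1111 ≈ 0.40774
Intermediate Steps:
X(O) = √2*√O (X(O) = √(2*O) = √2*√O)
J = -√2 (J = -√2*√4/2 = -√2*2/2 = -√2 ≈ -1.4142)
S(G, C) = (C + G)/(-127 + C)
M(x) = ⅓ (M(x) = 25/75 = 25*(1/75) = ⅓)
1/(M(J) + S(-296, -24)) = 1/(⅓ + (-24 - 296)/(-127 - 24)) = 1/(⅓ - 320/(-151)) = 1/(⅓ - 1/151*(-320)) = 1/(⅓ + 320/151) = 1/(1111/453) = 453/1111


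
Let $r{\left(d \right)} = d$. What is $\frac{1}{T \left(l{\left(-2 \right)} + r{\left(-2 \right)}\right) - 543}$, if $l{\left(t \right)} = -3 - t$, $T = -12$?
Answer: $- \frac{1}{507} \approx -0.0019724$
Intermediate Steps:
$\frac{1}{T \left(l{\left(-2 \right)} + r{\left(-2 \right)}\right) - 543} = \frac{1}{- 12 \left(\left(-3 - -2\right) - 2\right) - 543} = \frac{1}{- 12 \left(\left(-3 + 2\right) - 2\right) - 543} = \frac{1}{- 12 \left(-1 - 2\right) - 543} = \frac{1}{\left(-12\right) \left(-3\right) - 543} = \frac{1}{36 - 543} = \frac{1}{-507} = - \frac{1}{507}$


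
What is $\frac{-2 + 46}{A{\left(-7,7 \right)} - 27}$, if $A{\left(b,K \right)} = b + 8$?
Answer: $- \frac{22}{13} \approx -1.6923$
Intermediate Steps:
$A{\left(b,K \right)} = 8 + b$
$\frac{-2 + 46}{A{\left(-7,7 \right)} - 27} = \frac{-2 + 46}{\left(8 - 7\right) - 27} = \frac{44}{1 - 27} = \frac{44}{-26} = 44 \left(- \frac{1}{26}\right) = - \frac{22}{13}$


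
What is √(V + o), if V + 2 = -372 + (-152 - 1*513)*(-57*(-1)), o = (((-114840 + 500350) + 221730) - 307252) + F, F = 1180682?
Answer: √1442391 ≈ 1201.0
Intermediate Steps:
o = 1480670 (o = (((-114840 + 500350) + 221730) - 307252) + 1180682 = ((385510 + 221730) - 307252) + 1180682 = (607240 - 307252) + 1180682 = 299988 + 1180682 = 1480670)
V = -38279 (V = -2 + (-372 + (-152 - 1*513)*(-57*(-1))) = -2 + (-372 + (-152 - 513)*57) = -2 + (-372 - 665*57) = -2 + (-372 - 37905) = -2 - 38277 = -38279)
√(V + o) = √(-38279 + 1480670) = √1442391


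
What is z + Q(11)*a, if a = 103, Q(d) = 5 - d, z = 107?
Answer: -511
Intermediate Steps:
z + Q(11)*a = 107 + (5 - 1*11)*103 = 107 + (5 - 11)*103 = 107 - 6*103 = 107 - 618 = -511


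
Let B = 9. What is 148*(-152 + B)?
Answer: -21164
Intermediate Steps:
148*(-152 + B) = 148*(-152 + 9) = 148*(-143) = -21164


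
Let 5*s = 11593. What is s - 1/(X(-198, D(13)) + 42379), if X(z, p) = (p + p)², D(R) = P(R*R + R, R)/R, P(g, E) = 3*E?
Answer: 98343418/42415 ≈ 2318.6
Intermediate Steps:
D(R) = 3 (D(R) = (3*R)/R = 3)
s = 11593/5 (s = (⅕)*11593 = 11593/5 ≈ 2318.6)
X(z, p) = 4*p² (X(z, p) = (2*p)² = 4*p²)
s - 1/(X(-198, D(13)) + 42379) = 11593/5 - 1/(4*3² + 42379) = 11593/5 - 1/(4*9 + 42379) = 11593/5 - 1/(36 + 42379) = 11593/5 - 1/42415 = 98343418/42415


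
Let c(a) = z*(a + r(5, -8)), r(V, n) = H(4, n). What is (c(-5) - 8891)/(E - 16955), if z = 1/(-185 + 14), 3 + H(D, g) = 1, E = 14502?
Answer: 138214/38133 ≈ 3.6245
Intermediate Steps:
H(D, g) = -2 (H(D, g) = -3 + 1 = -2)
r(V, n) = -2
z = -1/171 (z = 1/(-171) = -1/171 ≈ -0.0058480)
c(a) = 2/171 - a/171 (c(a) = -(a - 2)/171 = -(-2 + a)/171 = 2/171 - a/171)
(c(-5) - 8891)/(E - 16955) = ((2/171 - 1/171*(-5)) - 8891)/(14502 - 16955) = ((2/171 + 5/171) - 8891)/(-2453) = (7/171 - 8891)*(-1/2453) = -1520354/171*(-1/2453) = 138214/38133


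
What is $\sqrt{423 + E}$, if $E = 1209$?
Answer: $4 \sqrt{102} \approx 40.398$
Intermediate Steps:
$\sqrt{423 + E} = \sqrt{423 + 1209} = \sqrt{1632} = 4 \sqrt{102}$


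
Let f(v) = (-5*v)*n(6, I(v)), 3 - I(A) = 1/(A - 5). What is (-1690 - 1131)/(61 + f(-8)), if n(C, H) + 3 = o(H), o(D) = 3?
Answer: -2821/61 ≈ -46.246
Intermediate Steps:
I(A) = 3 - 1/(-5 + A) (I(A) = 3 - 1/(A - 5) = 3 - 1/(-5 + A))
n(C, H) = 0 (n(C, H) = -3 + 3 = 0)
f(v) = 0 (f(v) = -5*v*0 = 0)
(-1690 - 1131)/(61 + f(-8)) = (-1690 - 1131)/(61 + 0) = -2821/61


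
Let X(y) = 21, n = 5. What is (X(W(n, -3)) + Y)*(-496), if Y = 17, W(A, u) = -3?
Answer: -18848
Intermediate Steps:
(X(W(n, -3)) + Y)*(-496) = (21 + 17)*(-496) = 38*(-496) = -18848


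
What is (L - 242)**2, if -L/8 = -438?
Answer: 10640644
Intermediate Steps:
L = 3504 (L = -8*(-438) = 3504)
(L - 242)**2 = (3504 - 242)**2 = 3262**2 = 10640644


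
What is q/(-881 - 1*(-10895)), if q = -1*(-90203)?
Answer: 90203/10014 ≈ 9.0077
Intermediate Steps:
q = 90203
q/(-881 - 1*(-10895)) = 90203/(-881 - 1*(-10895)) = 90203/(-881 + 10895) = 90203/10014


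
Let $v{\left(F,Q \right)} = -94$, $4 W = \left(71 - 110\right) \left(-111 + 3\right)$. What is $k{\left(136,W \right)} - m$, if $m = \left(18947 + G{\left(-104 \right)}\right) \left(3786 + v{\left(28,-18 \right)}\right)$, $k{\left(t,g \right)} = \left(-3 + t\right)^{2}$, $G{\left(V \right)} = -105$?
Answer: $-69546975$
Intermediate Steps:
$W = 1053$ ($W = \frac{\left(71 - 110\right) \left(-111 + 3\right)}{4} = \frac{\left(-39\right) \left(-108\right)}{4} = \frac{1}{4} \cdot 4212 = 1053$)
$m = 69564664$ ($m = \left(18947 - 105\right) \left(3786 - 94\right) = 18842 \cdot 3692 = 69564664$)
$k{\left(136,W \right)} - m = \left(-3 + 136\right)^{2} - 69564664 = 133^{2} - 69564664 = 17689 - 69564664 = -69546975$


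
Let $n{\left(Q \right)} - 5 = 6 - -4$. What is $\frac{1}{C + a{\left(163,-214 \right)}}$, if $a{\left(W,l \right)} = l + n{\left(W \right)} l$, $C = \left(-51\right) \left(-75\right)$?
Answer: $\frac{1}{401} \approx 0.0024938$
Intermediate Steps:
$n{\left(Q \right)} = 15$ ($n{\left(Q \right)} = 5 + \left(6 - -4\right) = 5 + \left(6 + 4\right) = 5 + 10 = 15$)
$C = 3825$
$a{\left(W,l \right)} = 16 l$ ($a{\left(W,l \right)} = l + 15 l = 16 l$)
$\frac{1}{C + a{\left(163,-214 \right)}} = \frac{1}{3825 + 16 \left(-214\right)} = \frac{1}{3825 - 3424} = \frac{1}{401}$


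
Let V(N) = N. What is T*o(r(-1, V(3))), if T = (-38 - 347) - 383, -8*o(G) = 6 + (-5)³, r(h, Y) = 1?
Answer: -11424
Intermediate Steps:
o(G) = 119/8 (o(G) = -(6 + (-5)³)/8 = -(6 - 125)/8 = -⅛*(-119) = 119/8)
T = -768 (T = -385 - 383 = -768)
T*o(r(-1, V(3))) = -768*119/8 = -11424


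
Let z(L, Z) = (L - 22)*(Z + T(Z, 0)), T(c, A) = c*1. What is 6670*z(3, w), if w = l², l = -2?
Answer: -1013840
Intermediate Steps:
T(c, A) = c
w = 4 (w = (-2)² = 4)
z(L, Z) = 2*Z*(-22 + L) (z(L, Z) = (L - 22)*(Z + Z) = (-22 + L)*(2*Z) = 2*Z*(-22 + L))
6670*z(3, w) = 6670*(2*4*(-22 + 3)) = 6670*(2*4*(-19)) = 6670*(-152) = -1013840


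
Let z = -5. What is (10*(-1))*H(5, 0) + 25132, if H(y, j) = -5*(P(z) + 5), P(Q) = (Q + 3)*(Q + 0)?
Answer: 25882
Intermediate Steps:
P(Q) = Q*(3 + Q) (P(Q) = (3 + Q)*Q = Q*(3 + Q))
H(y, j) = -75 (H(y, j) = -5*(-5*(3 - 5) + 5) = -5*(-5*(-2) + 5) = -5*(10 + 5) = -5*15 = -75)
(10*(-1))*H(5, 0) + 25132 = (10*(-1))*(-75) + 25132 = -10*(-75) + 25132 = 750 + 25132 = 25882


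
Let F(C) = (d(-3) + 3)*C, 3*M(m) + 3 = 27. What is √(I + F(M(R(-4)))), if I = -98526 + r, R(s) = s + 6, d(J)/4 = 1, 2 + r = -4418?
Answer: I*√102890 ≈ 320.76*I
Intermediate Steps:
r = -4420 (r = -2 - 4418 = -4420)
d(J) = 4 (d(J) = 4*1 = 4)
R(s) = 6 + s
M(m) = 8 (M(m) = -1 + (⅓)*27 = -1 + 9 = 8)
I = -102946 (I = -98526 - 4420 = -102946)
F(C) = 7*C (F(C) = (4 + 3)*C = 7*C)
√(I + F(M(R(-4)))) = √(-102946 + 7*8) = √(-102946 + 56) = √(-102890) = I*√102890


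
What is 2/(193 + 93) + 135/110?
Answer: 353/286 ≈ 1.2343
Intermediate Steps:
2/(193 + 93) + 135/110 = 2/286 + 135*(1/110) = 2*(1/286) + 27/22 = 1/143 + 27/22 = 353/286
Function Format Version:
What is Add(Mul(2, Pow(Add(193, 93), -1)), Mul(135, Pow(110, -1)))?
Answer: Rational(353, 286) ≈ 1.2343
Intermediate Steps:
Add(Mul(2, Pow(Add(193, 93), -1)), Mul(135, Pow(110, -1))) = Add(Mul(2, Pow(286, -1)), Mul(135, Rational(1, 110))) = Add(Mul(2, Rational(1, 286)), Rational(27, 22)) = Add(Rational(1, 143), Rational(27, 22)) = Rational(353, 286)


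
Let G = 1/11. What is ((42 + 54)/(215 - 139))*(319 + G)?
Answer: 84240/209 ≈ 403.06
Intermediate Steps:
G = 1/11 ≈ 0.090909
((42 + 54)/(215 - 139))*(319 + G) = ((42 + 54)/(215 - 139))*(319 + 1/11) = (96/76)*(3510/11) = (96*(1/76))*(3510/11) = (24/19)*(3510/11) = 84240/209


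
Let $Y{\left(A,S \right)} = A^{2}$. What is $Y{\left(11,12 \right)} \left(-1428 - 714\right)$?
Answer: $-259182$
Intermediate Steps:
$Y{\left(11,12 \right)} \left(-1428 - 714\right) = 11^{2} \left(-1428 - 714\right) = 121 \left(-2142\right) = -259182$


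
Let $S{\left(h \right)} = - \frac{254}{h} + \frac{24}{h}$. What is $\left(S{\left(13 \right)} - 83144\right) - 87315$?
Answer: $- \frac{2216197}{13} \approx -1.7048 \cdot 10^{5}$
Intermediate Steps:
$S{\left(h \right)} = - \frac{230}{h}$
$\left(S{\left(13 \right)} - 83144\right) - 87315 = \left(- \frac{230}{13} - 83144\right) - 87315 = - \frac{1081102}{13} - 87315 = - \frac{2216197}{13}$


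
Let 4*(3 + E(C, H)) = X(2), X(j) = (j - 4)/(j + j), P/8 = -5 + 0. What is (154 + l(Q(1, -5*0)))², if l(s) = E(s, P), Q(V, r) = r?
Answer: 1456849/64 ≈ 22763.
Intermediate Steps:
P = -40 (P = 8*(-5 + 0) = 8*(-5) = -40)
X(j) = (-4 + j)/(2*j) (X(j) = (-4 + j)/((2*j)) = (-4 + j)*(1/(2*j)) = (-4 + j)/(2*j))
E(C, H) = -25/8 (E(C, H) = -3 + ((½)*(-4 + 2)/2)/4 = -3 + ((½)*(½)*(-2))/4 = -3 + (¼)*(-½) = -3 - ⅛ = -25/8)
l(s) = -25/8
(154 + l(Q(1, -5*0)))² = (154 - 25/8)² = (1207/8)² = 1456849/64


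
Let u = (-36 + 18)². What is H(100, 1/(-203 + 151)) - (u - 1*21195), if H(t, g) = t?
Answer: 20971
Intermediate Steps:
u = 324 (u = (-18)² = 324)
H(100, 1/(-203 + 151)) - (u - 1*21195) = 100 - (324 - 1*21195) = 100 - (324 - 21195) = 100 - 1*(-20871) = 100 + 20871 = 20971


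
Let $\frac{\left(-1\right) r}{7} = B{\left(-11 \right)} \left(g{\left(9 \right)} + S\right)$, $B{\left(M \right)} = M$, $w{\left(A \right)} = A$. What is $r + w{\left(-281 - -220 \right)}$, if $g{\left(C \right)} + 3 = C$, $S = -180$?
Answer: $-13459$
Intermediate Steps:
$g{\left(C \right)} = -3 + C$
$r = -13398$ ($r = - 7 \left(- 11 \left(\left(-3 + 9\right) - 180\right)\right) = - 7 \left(- 11 \left(6 - 180\right)\right) = - 7 \left(\left(-11\right) \left(-174\right)\right) = \left(-7\right) 1914 = -13398$)
$r + w{\left(-281 - -220 \right)} = -13398 - 61 = -13459$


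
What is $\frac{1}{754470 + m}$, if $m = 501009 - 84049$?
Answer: $\frac{1}{1171430} \approx 8.5366 \cdot 10^{-7}$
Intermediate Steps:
$m = 416960$
$\frac{1}{754470 + m} = \frac{1}{754470 + 416960} = \frac{1}{1171430}$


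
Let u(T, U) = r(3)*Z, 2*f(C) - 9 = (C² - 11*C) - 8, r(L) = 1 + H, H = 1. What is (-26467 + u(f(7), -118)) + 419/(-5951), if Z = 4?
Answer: -157457928/5951 ≈ -26459.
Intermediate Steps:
r(L) = 2 (r(L) = 1 + 1 = 2)
f(C) = ½ + C²/2 - 11*C/2 (f(C) = 9/2 + ((C² - 11*C) - 8)/2 = 9/2 + (-8 + C² - 11*C)/2 = 9/2 + (-4 + C²/2 - 11*C/2) = ½ + C²/2 - 11*C/2)
u(T, U) = 8 (u(T, U) = 2*4 = 8)
(-26467 + u(f(7), -118)) + 419/(-5951) = (-26467 + 8) + 419/(-5951) = -26459 + 419*(-1/5951) = -26459 - 419/5951 = -157457928/5951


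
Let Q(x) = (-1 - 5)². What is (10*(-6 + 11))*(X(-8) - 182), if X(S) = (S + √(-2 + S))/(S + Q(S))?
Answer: -63800/7 + 25*I*√10/14 ≈ -9114.3 + 5.6469*I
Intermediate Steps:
Q(x) = 36 (Q(x) = (-6)² = 36)
X(S) = (S + √(-2 + S))/(36 + S) (X(S) = (S + √(-2 + S))/(S + 36) = (S + √(-2 + S))/(36 + S))
(10*(-6 + 11))*(X(-8) - 182) = (10*(-6 + 11))*((-8 + √(-2 - 8))/(36 - 8) - 182) = (10*5)*((-8 + √(-10))/28 - 182) = 50*((-8 + I*√10)/28 - 182) = 50*((-2/7 + I*√10/28) - 182) = 50*(-1276/7 + I*√10/28) = -63800/7 + 25*I*√10/14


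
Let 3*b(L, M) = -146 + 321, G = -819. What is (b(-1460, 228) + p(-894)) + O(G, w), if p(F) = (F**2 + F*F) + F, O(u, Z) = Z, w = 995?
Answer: 4795894/3 ≈ 1.5986e+6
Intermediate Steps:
b(L, M) = 175/3 (b(L, M) = (-146 + 321)/3 = (1/3)*175 = 175/3)
p(F) = F + 2*F**2 (p(F) = (F**2 + F**2) + F = 2*F**2 + F = F + 2*F**2)
(b(-1460, 228) + p(-894)) + O(G, w) = (175/3 - 894*(1 + 2*(-894))) + 995 = (175/3 - 894*(1 - 1788)) + 995 = (175/3 - 894*(-1787)) + 995 = (175/3 + 1597578) + 995 = 4792909/3 + 995 = 4795894/3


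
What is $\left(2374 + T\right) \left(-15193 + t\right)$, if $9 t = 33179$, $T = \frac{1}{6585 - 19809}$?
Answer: $- \frac{1625538275725}{59508} \approx -2.7316 \cdot 10^{7}$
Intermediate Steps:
$T = - \frac{1}{13224}$ ($T = \frac{1}{-13224} = - \frac{1}{13224} \approx -7.562 \cdot 10^{-5}$)
$t = \frac{33179}{9}$ ($t = \frac{1}{9} \cdot 33179 = \frac{33179}{9} \approx 3686.6$)
$\left(2374 + T\right) \left(-15193 + t\right) = \left(2374 - \frac{1}{13224}\right) \left(-15193 + \frac{33179}{9}\right) = \frac{31393775}{13224} \left(- \frac{103558}{9}\right) = - \frac{1625538275725}{59508}$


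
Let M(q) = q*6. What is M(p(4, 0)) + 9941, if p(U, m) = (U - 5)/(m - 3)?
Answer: 9943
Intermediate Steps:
p(U, m) = (-5 + U)/(-3 + m)
M(q) = 6*q
M(p(4, 0)) + 9941 = 6*((-5 + 4)/(-3 + 0)) + 9941 = 6*(-1/(-3)) + 9941 = 6*(-1/3*(-1)) + 9941 = 6*(1/3) + 9941 = 2 + 9941 = 9943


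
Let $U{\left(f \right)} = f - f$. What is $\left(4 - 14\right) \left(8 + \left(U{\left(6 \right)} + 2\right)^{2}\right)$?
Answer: $-120$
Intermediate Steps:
$U{\left(f \right)} = 0$
$\left(4 - 14\right) \left(8 + \left(U{\left(6 \right)} + 2\right)^{2}\right) = \left(4 - 14\right) \left(8 + \left(0 + 2\right)^{2}\right) = - 10 \left(8 + 2^{2}\right) = - 10 \left(8 + 4\right) = \left(-10\right) 12 = -120$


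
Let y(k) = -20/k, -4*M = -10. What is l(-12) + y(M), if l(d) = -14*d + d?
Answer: 148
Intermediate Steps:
M = 5/2 (M = -¼*(-10) = 5/2 ≈ 2.5000)
l(d) = -13*d
l(-12) + y(M) = -13*(-12) - 20/5/2 = 156 - 20*⅖ = 156 - 8 = 148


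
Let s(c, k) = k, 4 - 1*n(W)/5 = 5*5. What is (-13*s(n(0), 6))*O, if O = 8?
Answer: -624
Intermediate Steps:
n(W) = -105 (n(W) = 20 - 25*5 = 20 - 5*25 = 20 - 125 = -105)
(-13*s(n(0), 6))*O = -13*6*8 = -78*8 = -624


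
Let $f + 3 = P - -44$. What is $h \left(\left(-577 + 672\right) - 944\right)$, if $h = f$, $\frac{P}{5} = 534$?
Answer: $-2301639$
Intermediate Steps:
$P = 2670$ ($P = 5 \cdot 534 = 2670$)
$f = 2711$ ($f = -3 + \left(2670 - -44\right) = -3 + \left(2670 + 44\right) = -3 + 2714 = 2711$)
$h = 2711$
$h \left(\left(-577 + 672\right) - 944\right) = 2711 \left(\left(-577 + 672\right) - 944\right) = 2711 \left(95 - 944\right) = 2711 \left(-849\right) = -2301639$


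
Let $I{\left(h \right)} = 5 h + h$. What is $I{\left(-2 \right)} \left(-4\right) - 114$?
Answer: $-66$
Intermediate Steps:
$I{\left(h \right)} = 6 h$
$I{\left(-2 \right)} \left(-4\right) - 114 = 6 \left(-2\right) \left(-4\right) - 114 = \left(-12\right) \left(-4\right) - 114 = 48 - 114 = -66$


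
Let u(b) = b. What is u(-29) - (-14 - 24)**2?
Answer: -1473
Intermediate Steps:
u(-29) - (-14 - 24)**2 = -29 - (-14 - 24)**2 = -29 - 1*(-38)**2 = -29 - 1*1444 = -29 - 1444 = -1473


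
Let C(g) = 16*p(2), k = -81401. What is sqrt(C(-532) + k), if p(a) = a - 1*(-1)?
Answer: I*sqrt(81353) ≈ 285.22*I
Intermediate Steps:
p(a) = 1 + a (p(a) = a + 1 = 1 + a)
C(g) = 48 (C(g) = 16*(1 + 2) = 16*3 = 48)
sqrt(C(-532) + k) = sqrt(48 - 81401) = sqrt(-81353) = I*sqrt(81353)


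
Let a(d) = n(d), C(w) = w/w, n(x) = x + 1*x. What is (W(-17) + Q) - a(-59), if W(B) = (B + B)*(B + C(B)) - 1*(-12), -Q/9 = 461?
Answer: -3475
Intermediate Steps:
n(x) = 2*x (n(x) = x + x = 2*x)
C(w) = 1
a(d) = 2*d
Q = -4149 (Q = -9*461 = -4149)
W(B) = 12 + 2*B*(1 + B) (W(B) = (B + B)*(B + 1) - 1*(-12) = (2*B)*(1 + B) + 12 = 2*B*(1 + B) + 12 = 12 + 2*B*(1 + B))
(W(-17) + Q) - a(-59) = ((12 + 2*(-17) + 2*(-17)**2) - 4149) - 2*(-59) = ((12 - 34 + 2*289) - 4149) - 1*(-118) = ((12 - 34 + 578) - 4149) + 118 = (556 - 4149) + 118 = -3593 + 118 = -3475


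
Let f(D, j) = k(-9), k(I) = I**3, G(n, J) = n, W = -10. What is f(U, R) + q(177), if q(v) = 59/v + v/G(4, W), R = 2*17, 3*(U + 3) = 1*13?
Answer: -8213/12 ≈ -684.42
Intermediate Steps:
U = 4/3 (U = -3 + (1*13)/3 = -3 + (1/3)*13 = -3 + 13/3 = 4/3 ≈ 1.3333)
R = 34
f(D, j) = -729 (f(D, j) = (-9)**3 = -729)
q(v) = 59/v + v/4
f(U, R) + q(177) = -729 + (59/177 + (1/4)*177) = -729 + (59*(1/177) + 177/4) = -729 + (1/3 + 177/4) = -729 + 535/12 = -8213/12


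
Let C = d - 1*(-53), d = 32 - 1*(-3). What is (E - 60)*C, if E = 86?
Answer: 2288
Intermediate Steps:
d = 35 (d = 32 + 3 = 35)
C = 88 (C = 35 - 1*(-53) = 35 + 53 = 88)
(E - 60)*C = (86 - 60)*88 = 26*88 = 2288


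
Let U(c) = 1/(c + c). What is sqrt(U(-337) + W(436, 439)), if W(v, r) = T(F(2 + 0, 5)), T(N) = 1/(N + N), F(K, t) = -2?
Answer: I*sqrt(114243)/674 ≈ 0.50148*I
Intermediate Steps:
T(N) = 1/(2*N)
W(v, r) = -1/4 (W(v, r) = (1/2)/(-2) = (1/2)*(-1/2) = -1/4)
U(c) = 1/(2*c)
sqrt(U(-337) + W(436, 439)) = sqrt((1/2)/(-337) - 1/4) = sqrt((1/2)*(-1/337) - 1/4) = sqrt(-1/674 - 1/4) = sqrt(-339/1348) = I*sqrt(114243)/674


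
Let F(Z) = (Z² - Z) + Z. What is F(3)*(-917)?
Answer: -8253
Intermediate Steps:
F(Z) = Z²
F(3)*(-917) = 3²*(-917) = 9*(-917) = -8253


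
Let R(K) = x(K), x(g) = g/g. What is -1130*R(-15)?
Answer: -1130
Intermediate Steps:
x(g) = 1
R(K) = 1
-1130*R(-15) = -1130*1 = -1130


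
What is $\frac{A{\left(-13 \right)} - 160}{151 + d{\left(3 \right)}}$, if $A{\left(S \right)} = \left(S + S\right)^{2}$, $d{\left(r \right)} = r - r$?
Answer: $\frac{516}{151} \approx 3.4172$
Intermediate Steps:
$d{\left(r \right)} = 0$
$A{\left(S \right)} = 4 S^{2}$ ($A{\left(S \right)} = \left(2 S\right)^{2} = 4 S^{2}$)
$\frac{A{\left(-13 \right)} - 160}{151 + d{\left(3 \right)}} = \frac{4 \left(-13\right)^{2} - 160}{151 + 0} = \frac{4 \cdot 169 - 160}{151} = \left(676 - 160\right) \frac{1}{151} = 516 \cdot \frac{1}{151} = \frac{516}{151}$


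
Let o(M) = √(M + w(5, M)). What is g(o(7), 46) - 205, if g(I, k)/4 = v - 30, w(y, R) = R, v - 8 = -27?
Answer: -401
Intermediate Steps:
v = -19 (v = 8 - 27 = -19)
o(M) = √2*√M (o(M) = √(M + M) = √(2*M) = √2*√M)
g(I, k) = -196 (g(I, k) = 4*(-19 - 30) = 4*(-49) = -196)
g(o(7), 46) - 205 = -196 - 205 = -401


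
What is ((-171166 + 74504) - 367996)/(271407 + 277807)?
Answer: -232329/274607 ≈ -0.84604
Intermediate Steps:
((-171166 + 74504) - 367996)/(271407 + 277807) = (-96662 - 367996)/549214 = -464658*1/549214 = -232329/274607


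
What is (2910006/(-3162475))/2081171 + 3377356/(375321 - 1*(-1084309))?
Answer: 2222857511934169532/960677562604295675 ≈ 2.3138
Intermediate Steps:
(2910006/(-3162475))/2081171 + 3377356/(375321 - 1*(-1084309)) = (2910006*(-1/3162475))*(1/2081171) + 3377356/(375321 + 1084309) = -2910006/3162475*1/2081171 + 3377356/1459630 = -2910006/6581651258225 + 3377356*(1/1459630) = -2910006/6581651258225 + 1688678/729815 = 2222857511934169532/960677562604295675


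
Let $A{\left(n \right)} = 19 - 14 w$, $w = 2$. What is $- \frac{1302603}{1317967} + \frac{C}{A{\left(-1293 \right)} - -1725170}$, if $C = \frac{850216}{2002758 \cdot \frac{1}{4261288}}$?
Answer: $\frac{137208479490701111}{2276840707251140373} \approx 0.060263$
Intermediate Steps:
$A{\left(n \right)} = -9$ ($A{\left(n \right)} = 19 - 28 = -9$)
$C = \frac{1811507619104}{1001379}$ ($C = \frac{850216}{2002758 \cdot \frac{1}{4261288}} = \frac{850216}{\frac{1001379}{2130644}} = 850216 \cdot \frac{2130644}{1001379} = \frac{1811507619104}{1001379} \approx 1.809 \cdot 10^{6}$)
$- \frac{1302603}{1317967} + \frac{C}{A{\left(-1293 \right)} - -1725170} = - \frac{1302603}{1317967} + \frac{1811507619104}{1001379 \left(-9 - -1725170\right)} = \left(-1302603\right) \frac{1}{1317967} + \frac{1811507619104}{1001379 \left(-9 + 1725170\right)} = - \frac{1302603}{1317967} + \frac{1811507619104}{1001379 \cdot 1725161} = - \frac{1302603}{1317967} + \frac{1811507619104}{1001379} \cdot \frac{1}{1725161} = - \frac{1302603}{1317967} + \frac{1811507619104}{1727539997019} = \frac{137208479490701111}{2276840707251140373}$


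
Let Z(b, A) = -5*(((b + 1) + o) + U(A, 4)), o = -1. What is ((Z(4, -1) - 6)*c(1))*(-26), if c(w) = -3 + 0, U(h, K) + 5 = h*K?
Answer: 1482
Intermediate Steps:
U(h, K) = -5 + K*h (U(h, K) = -5 + h*K = -5 + K*h)
Z(b, A) = 25 - 20*A - 5*b (Z(b, A) = -5*(((b + 1) - 1) + (-5 + 4*A)) = -5*(((1 + b) - 1) + (-5 + 4*A)) = -5*(b + (-5 + 4*A)) = -5*(-5 + b + 4*A) = 25 - 20*A - 5*b)
c(w) = -3
((Z(4, -1) - 6)*c(1))*(-26) = (((25 - 20*(-1) - 5*4) - 6)*(-3))*(-26) = (((25 + 20 - 20) - 6)*(-3))*(-26) = ((25 - 6)*(-3))*(-26) = (19*(-3))*(-26) = -57*(-26) = 1482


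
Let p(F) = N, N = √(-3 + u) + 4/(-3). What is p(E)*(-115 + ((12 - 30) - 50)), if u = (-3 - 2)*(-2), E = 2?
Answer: 244 - 183*√7 ≈ -240.17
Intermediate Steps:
u = 10 (u = -5*(-2) = 10)
N = -4/3 + √7 (N = √(-3 + 10) + 4/(-3) = √7 + 4*(-⅓) = √7 - 4/3 = -4/3 + √7 ≈ 1.3124)
p(F) = -4/3 + √7
p(E)*(-115 + ((12 - 30) - 50)) = (-4/3 + √7)*(-115 + ((12 - 30) - 50)) = (-4/3 + √7)*(-115 + (-18 - 50)) = (-4/3 + √7)*(-115 - 68) = (-4/3 + √7)*(-183) = 244 - 183*√7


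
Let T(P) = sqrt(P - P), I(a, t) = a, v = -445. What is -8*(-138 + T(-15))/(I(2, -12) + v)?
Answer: -1104/443 ≈ -2.4921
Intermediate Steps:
T(P) = 0 (T(P) = sqrt(0) = 0)
-8*(-138 + T(-15))/(I(2, -12) + v) = -8*(-138 + 0)/(2 - 445) = -(-1104)/(-443) = -(-1104)*(-1)/443 = -8*138/443 = -1104/443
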